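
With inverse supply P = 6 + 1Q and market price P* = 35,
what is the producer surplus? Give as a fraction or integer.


Minimum supply price (at Q=0): P_min = 6
Quantity supplied at P* = 35:
Q* = (35 - 6)/1 = 29
PS = (1/2) * Q* * (P* - P_min)
PS = (1/2) * 29 * (35 - 6)
PS = (1/2) * 29 * 29 = 841/2

841/2


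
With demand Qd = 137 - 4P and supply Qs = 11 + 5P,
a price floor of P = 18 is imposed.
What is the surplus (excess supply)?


At P = 18:
Qd = 137 - 4*18 = 65
Qs = 11 + 5*18 = 101
Surplus = Qs - Qd = 101 - 65 = 36

36


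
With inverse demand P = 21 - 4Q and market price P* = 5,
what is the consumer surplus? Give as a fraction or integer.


Maximum willingness to pay (at Q=0): P_max = 21
Quantity demanded at P* = 5:
Q* = (21 - 5)/4 = 4
CS = (1/2) * Q* * (P_max - P*)
CS = (1/2) * 4 * (21 - 5)
CS = (1/2) * 4 * 16 = 32

32


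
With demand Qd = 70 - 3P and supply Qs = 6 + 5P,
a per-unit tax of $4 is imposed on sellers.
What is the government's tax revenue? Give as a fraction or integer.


With tax on sellers, new supply: Qs' = 6 + 5(P - 4)
= 5P - 14
New equilibrium quantity:
Q_new = 77/2
Tax revenue = tax * Q_new = 4 * 77/2 = 154

154


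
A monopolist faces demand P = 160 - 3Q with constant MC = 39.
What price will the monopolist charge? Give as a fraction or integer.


MR = 160 - 6Q
Set MR = MC: 160 - 6Q = 39
Q* = 121/6
Substitute into demand:
P* = 160 - 3*121/6 = 199/2

199/2


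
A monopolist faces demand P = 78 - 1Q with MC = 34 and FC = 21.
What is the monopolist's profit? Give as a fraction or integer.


MR = MC: 78 - 2Q = 34
Q* = 22
P* = 78 - 1*22 = 56
Profit = (P* - MC)*Q* - FC
= (56 - 34)*22 - 21
= 22*22 - 21
= 484 - 21 = 463

463


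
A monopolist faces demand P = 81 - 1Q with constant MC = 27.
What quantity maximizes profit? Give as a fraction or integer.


TR = P*Q = (81 - 1Q)Q = 81Q - 1Q^2
MR = dTR/dQ = 81 - 2Q
Set MR = MC:
81 - 2Q = 27
54 = 2Q
Q* = 54/2 = 27

27


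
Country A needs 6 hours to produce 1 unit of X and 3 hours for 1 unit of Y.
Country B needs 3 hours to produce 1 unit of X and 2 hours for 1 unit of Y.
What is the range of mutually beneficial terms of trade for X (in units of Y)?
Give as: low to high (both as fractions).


Opportunity cost of X for Country A = hours_X / hours_Y = 6/3 = 2 units of Y
Opportunity cost of X for Country B = hours_X / hours_Y = 3/2 = 3/2 units of Y
Terms of trade must be between the two opportunity costs.
Range: 3/2 to 2

3/2 to 2


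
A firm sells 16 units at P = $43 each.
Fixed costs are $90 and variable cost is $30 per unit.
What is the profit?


Total Revenue = P * Q = 43 * 16 = $688
Total Cost = FC + VC*Q = 90 + 30*16 = $570
Profit = TR - TC = 688 - 570 = $118

$118


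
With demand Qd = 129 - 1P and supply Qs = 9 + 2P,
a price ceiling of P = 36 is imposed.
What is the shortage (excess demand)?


At P = 36:
Qd = 129 - 1*36 = 93
Qs = 9 + 2*36 = 81
Shortage = Qd - Qs = 93 - 81 = 12

12


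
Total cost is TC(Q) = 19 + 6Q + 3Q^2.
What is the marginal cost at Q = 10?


MC = dTC/dQ = 6 + 2*3*Q
At Q = 10:
MC = 6 + 6*10
MC = 6 + 60 = 66

66


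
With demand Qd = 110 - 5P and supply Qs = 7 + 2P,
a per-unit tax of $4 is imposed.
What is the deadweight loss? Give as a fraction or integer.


Pre-tax equilibrium quantity: Q* = 255/7
Post-tax equilibrium quantity: Q_tax = 215/7
Reduction in quantity: Q* - Q_tax = 40/7
DWL = (1/2) * tax * (Q* - Q_tax)
DWL = (1/2) * 4 * 40/7 = 80/7

80/7


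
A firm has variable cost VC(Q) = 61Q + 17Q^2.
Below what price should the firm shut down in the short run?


AVC(Q) = VC(Q)/Q = 61 + 17Q
AVC is increasing in Q, so minimum AVC is at Q -> 0+.
Min AVC = 61
The firm should shut down if P < 61.

61


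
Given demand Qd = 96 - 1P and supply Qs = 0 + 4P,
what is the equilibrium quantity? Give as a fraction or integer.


First find equilibrium price:
96 - 1P = 0 + 4P
P* = 96/5 = 96/5
Then substitute into demand:
Q* = 96 - 1 * 96/5 = 384/5

384/5


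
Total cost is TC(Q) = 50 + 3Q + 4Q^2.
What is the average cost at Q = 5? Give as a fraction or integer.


TC(5) = 50 + 3*5 + 4*5^2
TC(5) = 50 + 15 + 100 = 165
AC = TC/Q = 165/5 = 33

33


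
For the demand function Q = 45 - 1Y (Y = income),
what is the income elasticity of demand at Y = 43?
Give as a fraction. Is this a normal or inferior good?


dQ/dY = -1
At Y = 43: Q = 45 - 1*43 = 2
Ey = (dQ/dY)(Y/Q) = -1 * 43 / 2 = -43/2
Since Ey < 0, this is a inferior good.

-43/2 (inferior good)


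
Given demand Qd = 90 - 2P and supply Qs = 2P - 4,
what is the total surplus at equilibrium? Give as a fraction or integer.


Find equilibrium: 90 - 2P = 2P - 4
90 + 4 = 4P
P* = 94/4 = 47/2
Q* = 2*47/2 - 4 = 43
Inverse demand: P = 45 - Q/2, so P_max = 45
Inverse supply: P = 2 + Q/2, so P_min = 2
CS = (1/2) * 43 * (45 - 47/2) = 1849/4
PS = (1/2) * 43 * (47/2 - 2) = 1849/4
TS = CS + PS = 1849/4 + 1849/4 = 1849/2

1849/2


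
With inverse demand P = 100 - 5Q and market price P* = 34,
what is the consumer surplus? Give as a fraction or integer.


Maximum willingness to pay (at Q=0): P_max = 100
Quantity demanded at P* = 34:
Q* = (100 - 34)/5 = 66/5
CS = (1/2) * Q* * (P_max - P*)
CS = (1/2) * 66/5 * (100 - 34)
CS = (1/2) * 66/5 * 66 = 2178/5

2178/5


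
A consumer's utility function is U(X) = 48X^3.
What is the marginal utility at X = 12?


MU = dU/dX = 48*3*X^(3-1)
MU = 144*X^2
At X = 12:
MU = 144 * 12^2
MU = 144 * 144 = 20736

20736


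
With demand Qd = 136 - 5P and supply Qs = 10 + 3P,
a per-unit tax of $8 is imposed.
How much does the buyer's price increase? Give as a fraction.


With a per-unit tax, the buyer's price increase depends on relative slopes.
Supply slope: d = 3, Demand slope: b = 5
Buyer's price increase = d * tax / (b + d)
= 3 * 8 / (5 + 3)
= 24 / 8 = 3

3


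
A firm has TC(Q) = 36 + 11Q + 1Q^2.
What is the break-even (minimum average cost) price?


AC(Q) = 36/Q + 11 + 1Q
To minimize: dAC/dQ = -36/Q^2 + 1 = 0
Q^2 = 36/1 = 36
Q* = 6
Min AC = 36/6 + 11 + 1*6
Min AC = 6 + 11 + 6 = 23

23


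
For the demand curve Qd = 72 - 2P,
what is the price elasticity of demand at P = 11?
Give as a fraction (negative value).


dQ/dP = -2
At P = 11: Q = 72 - 2*11 = 50
E = (dQ/dP)(P/Q) = (-2)(11/50) = -11/25

-11/25


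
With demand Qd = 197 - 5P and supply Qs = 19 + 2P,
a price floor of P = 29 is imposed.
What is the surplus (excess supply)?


At P = 29:
Qd = 197 - 5*29 = 52
Qs = 19 + 2*29 = 77
Surplus = Qs - Qd = 77 - 52 = 25

25


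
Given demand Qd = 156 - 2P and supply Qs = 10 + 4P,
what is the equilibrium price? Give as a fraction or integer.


At equilibrium, Qd = Qs.
156 - 2P = 10 + 4P
156 - 10 = 2P + 4P
146 = 6P
P* = 146/6 = 73/3

73/3


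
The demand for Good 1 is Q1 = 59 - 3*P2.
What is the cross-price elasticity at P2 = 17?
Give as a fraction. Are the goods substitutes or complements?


dQ1/dP2 = -3
At P2 = 17: Q1 = 59 - 3*17 = 8
Exy = (dQ1/dP2)(P2/Q1) = -3 * 17 / 8 = -51/8
Since Exy < 0, the goods are complements.

-51/8 (complements)


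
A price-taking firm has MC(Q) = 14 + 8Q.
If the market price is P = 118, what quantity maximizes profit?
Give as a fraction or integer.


In perfect competition, profit is maximized where P = MC.
118 = 14 + 8Q
104 = 8Q
Q* = 104/8 = 13

13


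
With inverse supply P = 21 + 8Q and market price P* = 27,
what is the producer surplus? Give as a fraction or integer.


Minimum supply price (at Q=0): P_min = 21
Quantity supplied at P* = 27:
Q* = (27 - 21)/8 = 3/4
PS = (1/2) * Q* * (P* - P_min)
PS = (1/2) * 3/4 * (27 - 21)
PS = (1/2) * 3/4 * 6 = 9/4

9/4


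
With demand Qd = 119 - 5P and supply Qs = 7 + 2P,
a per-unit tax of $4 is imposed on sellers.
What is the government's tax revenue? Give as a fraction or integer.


With tax on sellers, new supply: Qs' = 7 + 2(P - 4)
= 2P - 1
New equilibrium quantity:
Q_new = 233/7
Tax revenue = tax * Q_new = 4 * 233/7 = 932/7

932/7


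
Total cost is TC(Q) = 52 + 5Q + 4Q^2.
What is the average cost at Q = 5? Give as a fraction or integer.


TC(5) = 52 + 5*5 + 4*5^2
TC(5) = 52 + 25 + 100 = 177
AC = TC/Q = 177/5 = 177/5

177/5


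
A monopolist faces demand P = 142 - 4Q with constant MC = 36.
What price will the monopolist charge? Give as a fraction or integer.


MR = 142 - 8Q
Set MR = MC: 142 - 8Q = 36
Q* = 53/4
Substitute into demand:
P* = 142 - 4*53/4 = 89

89


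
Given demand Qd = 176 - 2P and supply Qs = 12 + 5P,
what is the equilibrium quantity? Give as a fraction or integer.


First find equilibrium price:
176 - 2P = 12 + 5P
P* = 164/7 = 164/7
Then substitute into demand:
Q* = 176 - 2 * 164/7 = 904/7

904/7


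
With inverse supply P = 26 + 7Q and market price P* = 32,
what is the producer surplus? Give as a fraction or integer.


Minimum supply price (at Q=0): P_min = 26
Quantity supplied at P* = 32:
Q* = (32 - 26)/7 = 6/7
PS = (1/2) * Q* * (P* - P_min)
PS = (1/2) * 6/7 * (32 - 26)
PS = (1/2) * 6/7 * 6 = 18/7

18/7


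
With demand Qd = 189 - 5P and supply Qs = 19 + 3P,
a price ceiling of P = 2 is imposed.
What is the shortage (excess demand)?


At P = 2:
Qd = 189 - 5*2 = 179
Qs = 19 + 3*2 = 25
Shortage = Qd - Qs = 179 - 25 = 154

154


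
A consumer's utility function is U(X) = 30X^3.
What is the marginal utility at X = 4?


MU = dU/dX = 30*3*X^(3-1)
MU = 90*X^2
At X = 4:
MU = 90 * 4^2
MU = 90 * 16 = 1440

1440


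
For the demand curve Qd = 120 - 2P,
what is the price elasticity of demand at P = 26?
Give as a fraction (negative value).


dQ/dP = -2
At P = 26: Q = 120 - 2*26 = 68
E = (dQ/dP)(P/Q) = (-2)(26/68) = -13/17

-13/17


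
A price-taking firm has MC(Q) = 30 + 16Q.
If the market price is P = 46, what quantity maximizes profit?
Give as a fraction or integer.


In perfect competition, profit is maximized where P = MC.
46 = 30 + 16Q
16 = 16Q
Q* = 16/16 = 1

1


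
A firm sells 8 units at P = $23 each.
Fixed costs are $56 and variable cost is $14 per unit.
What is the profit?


Total Revenue = P * Q = 23 * 8 = $184
Total Cost = FC + VC*Q = 56 + 14*8 = $168
Profit = TR - TC = 184 - 168 = $16

$16


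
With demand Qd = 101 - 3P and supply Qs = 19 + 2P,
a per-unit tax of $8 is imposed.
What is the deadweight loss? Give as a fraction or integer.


Pre-tax equilibrium quantity: Q* = 259/5
Post-tax equilibrium quantity: Q_tax = 211/5
Reduction in quantity: Q* - Q_tax = 48/5
DWL = (1/2) * tax * (Q* - Q_tax)
DWL = (1/2) * 8 * 48/5 = 192/5

192/5


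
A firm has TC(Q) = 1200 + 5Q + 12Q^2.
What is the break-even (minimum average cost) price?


AC(Q) = 1200/Q + 5 + 12Q
To minimize: dAC/dQ = -1200/Q^2 + 12 = 0
Q^2 = 1200/12 = 100
Q* = 10
Min AC = 1200/10 + 5 + 12*10
Min AC = 120 + 5 + 120 = 245

245


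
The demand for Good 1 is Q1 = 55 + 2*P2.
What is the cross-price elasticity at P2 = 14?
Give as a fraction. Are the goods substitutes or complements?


dQ1/dP2 = 2
At P2 = 14: Q1 = 55 + 2*14 = 83
Exy = (dQ1/dP2)(P2/Q1) = 2 * 14 / 83 = 28/83
Since Exy > 0, the goods are substitutes.

28/83 (substitutes)


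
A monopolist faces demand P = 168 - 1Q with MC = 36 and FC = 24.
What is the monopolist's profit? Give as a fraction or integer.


MR = MC: 168 - 2Q = 36
Q* = 66
P* = 168 - 1*66 = 102
Profit = (P* - MC)*Q* - FC
= (102 - 36)*66 - 24
= 66*66 - 24
= 4356 - 24 = 4332

4332


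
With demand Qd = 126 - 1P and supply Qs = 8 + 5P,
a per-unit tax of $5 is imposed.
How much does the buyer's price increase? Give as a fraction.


With a per-unit tax, the buyer's price increase depends on relative slopes.
Supply slope: d = 5, Demand slope: b = 1
Buyer's price increase = d * tax / (b + d)
= 5 * 5 / (1 + 5)
= 25 / 6 = 25/6

25/6


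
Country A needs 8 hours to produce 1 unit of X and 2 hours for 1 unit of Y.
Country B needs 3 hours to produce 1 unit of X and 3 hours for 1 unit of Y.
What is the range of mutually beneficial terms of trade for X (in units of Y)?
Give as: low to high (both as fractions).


Opportunity cost of X for Country A = hours_X / hours_Y = 8/2 = 4 units of Y
Opportunity cost of X for Country B = hours_X / hours_Y = 3/3 = 1 units of Y
Terms of trade must be between the two opportunity costs.
Range: 1 to 4

1 to 4


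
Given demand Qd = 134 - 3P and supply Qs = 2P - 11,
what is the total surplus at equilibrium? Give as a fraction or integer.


Find equilibrium: 134 - 3P = 2P - 11
134 + 11 = 5P
P* = 145/5 = 29
Q* = 2*29 - 11 = 47
Inverse demand: P = 134/3 - Q/3, so P_max = 134/3
Inverse supply: P = 11/2 + Q/2, so P_min = 11/2
CS = (1/2) * 47 * (134/3 - 29) = 2209/6
PS = (1/2) * 47 * (29 - 11/2) = 2209/4
TS = CS + PS = 2209/6 + 2209/4 = 11045/12

11045/12


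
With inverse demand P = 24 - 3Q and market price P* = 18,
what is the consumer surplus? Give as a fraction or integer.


Maximum willingness to pay (at Q=0): P_max = 24
Quantity demanded at P* = 18:
Q* = (24 - 18)/3 = 2
CS = (1/2) * Q* * (P_max - P*)
CS = (1/2) * 2 * (24 - 18)
CS = (1/2) * 2 * 6 = 6

6


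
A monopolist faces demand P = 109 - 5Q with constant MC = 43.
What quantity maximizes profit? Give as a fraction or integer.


TR = P*Q = (109 - 5Q)Q = 109Q - 5Q^2
MR = dTR/dQ = 109 - 10Q
Set MR = MC:
109 - 10Q = 43
66 = 10Q
Q* = 66/10 = 33/5

33/5


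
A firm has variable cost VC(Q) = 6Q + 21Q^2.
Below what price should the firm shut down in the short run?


AVC(Q) = VC(Q)/Q = 6 + 21Q
AVC is increasing in Q, so minimum AVC is at Q -> 0+.
Min AVC = 6
The firm should shut down if P < 6.

6


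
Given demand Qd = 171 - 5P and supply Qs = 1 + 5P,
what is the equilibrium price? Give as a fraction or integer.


At equilibrium, Qd = Qs.
171 - 5P = 1 + 5P
171 - 1 = 5P + 5P
170 = 10P
P* = 170/10 = 17

17


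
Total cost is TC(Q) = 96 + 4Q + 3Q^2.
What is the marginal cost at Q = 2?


MC = dTC/dQ = 4 + 2*3*Q
At Q = 2:
MC = 4 + 6*2
MC = 4 + 12 = 16

16


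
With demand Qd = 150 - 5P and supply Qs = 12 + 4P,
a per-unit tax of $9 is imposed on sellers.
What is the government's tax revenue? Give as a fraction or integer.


With tax on sellers, new supply: Qs' = 12 + 4(P - 9)
= 4P - 24
New equilibrium quantity:
Q_new = 160/3
Tax revenue = tax * Q_new = 9 * 160/3 = 480

480


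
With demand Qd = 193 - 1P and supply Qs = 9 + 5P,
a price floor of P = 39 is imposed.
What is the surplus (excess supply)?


At P = 39:
Qd = 193 - 1*39 = 154
Qs = 9 + 5*39 = 204
Surplus = Qs - Qd = 204 - 154 = 50

50


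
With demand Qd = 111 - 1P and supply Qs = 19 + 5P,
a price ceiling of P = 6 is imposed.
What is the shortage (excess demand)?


At P = 6:
Qd = 111 - 1*6 = 105
Qs = 19 + 5*6 = 49
Shortage = Qd - Qs = 105 - 49 = 56

56


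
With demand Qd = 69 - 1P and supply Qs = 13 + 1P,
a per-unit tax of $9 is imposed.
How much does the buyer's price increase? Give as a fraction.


With a per-unit tax, the buyer's price increase depends on relative slopes.
Supply slope: d = 1, Demand slope: b = 1
Buyer's price increase = d * tax / (b + d)
= 1 * 9 / (1 + 1)
= 9 / 2 = 9/2

9/2


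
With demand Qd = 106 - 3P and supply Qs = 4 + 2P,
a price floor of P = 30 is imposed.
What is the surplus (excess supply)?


At P = 30:
Qd = 106 - 3*30 = 16
Qs = 4 + 2*30 = 64
Surplus = Qs - Qd = 64 - 16 = 48

48


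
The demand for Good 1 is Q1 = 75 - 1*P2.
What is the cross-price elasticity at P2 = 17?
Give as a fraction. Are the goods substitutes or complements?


dQ1/dP2 = -1
At P2 = 17: Q1 = 75 - 1*17 = 58
Exy = (dQ1/dP2)(P2/Q1) = -1 * 17 / 58 = -17/58
Since Exy < 0, the goods are complements.

-17/58 (complements)


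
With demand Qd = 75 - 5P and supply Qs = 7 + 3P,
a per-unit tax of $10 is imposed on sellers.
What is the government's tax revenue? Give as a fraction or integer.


With tax on sellers, new supply: Qs' = 7 + 3(P - 10)
= 3P - 23
New equilibrium quantity:
Q_new = 55/4
Tax revenue = tax * Q_new = 10 * 55/4 = 275/2

275/2


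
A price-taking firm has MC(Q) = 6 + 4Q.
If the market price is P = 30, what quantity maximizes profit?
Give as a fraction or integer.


In perfect competition, profit is maximized where P = MC.
30 = 6 + 4Q
24 = 4Q
Q* = 24/4 = 6

6


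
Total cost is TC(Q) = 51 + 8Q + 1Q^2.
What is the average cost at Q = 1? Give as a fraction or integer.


TC(1) = 51 + 8*1 + 1*1^2
TC(1) = 51 + 8 + 1 = 60
AC = TC/Q = 60/1 = 60

60


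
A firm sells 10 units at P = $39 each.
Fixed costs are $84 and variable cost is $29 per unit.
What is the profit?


Total Revenue = P * Q = 39 * 10 = $390
Total Cost = FC + VC*Q = 84 + 29*10 = $374
Profit = TR - TC = 390 - 374 = $16

$16


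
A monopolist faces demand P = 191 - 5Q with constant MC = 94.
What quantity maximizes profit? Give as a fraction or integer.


TR = P*Q = (191 - 5Q)Q = 191Q - 5Q^2
MR = dTR/dQ = 191 - 10Q
Set MR = MC:
191 - 10Q = 94
97 = 10Q
Q* = 97/10 = 97/10

97/10


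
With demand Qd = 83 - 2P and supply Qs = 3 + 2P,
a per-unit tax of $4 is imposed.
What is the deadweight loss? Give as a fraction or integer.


Pre-tax equilibrium quantity: Q* = 43
Post-tax equilibrium quantity: Q_tax = 39
Reduction in quantity: Q* - Q_tax = 4
DWL = (1/2) * tax * (Q* - Q_tax)
DWL = (1/2) * 4 * 4 = 8

8


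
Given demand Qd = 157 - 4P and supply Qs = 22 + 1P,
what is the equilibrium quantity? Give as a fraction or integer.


First find equilibrium price:
157 - 4P = 22 + 1P
P* = 135/5 = 27
Then substitute into demand:
Q* = 157 - 4 * 27 = 49

49


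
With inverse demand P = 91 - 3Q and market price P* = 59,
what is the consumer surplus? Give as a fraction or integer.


Maximum willingness to pay (at Q=0): P_max = 91
Quantity demanded at P* = 59:
Q* = (91 - 59)/3 = 32/3
CS = (1/2) * Q* * (P_max - P*)
CS = (1/2) * 32/3 * (91 - 59)
CS = (1/2) * 32/3 * 32 = 512/3

512/3


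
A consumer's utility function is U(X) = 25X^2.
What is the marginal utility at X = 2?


MU = dU/dX = 25*2*X^(2-1)
MU = 50*X^1
At X = 2:
MU = 50 * 2^1
MU = 50 * 2 = 100

100


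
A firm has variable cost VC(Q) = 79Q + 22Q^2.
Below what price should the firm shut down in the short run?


AVC(Q) = VC(Q)/Q = 79 + 22Q
AVC is increasing in Q, so minimum AVC is at Q -> 0+.
Min AVC = 79
The firm should shut down if P < 79.

79


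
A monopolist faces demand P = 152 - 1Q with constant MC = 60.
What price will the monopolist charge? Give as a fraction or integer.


MR = 152 - 2Q
Set MR = MC: 152 - 2Q = 60
Q* = 46
Substitute into demand:
P* = 152 - 1*46 = 106

106


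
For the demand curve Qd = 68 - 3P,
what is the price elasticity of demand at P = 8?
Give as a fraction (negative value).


dQ/dP = -3
At P = 8: Q = 68 - 3*8 = 44
E = (dQ/dP)(P/Q) = (-3)(8/44) = -6/11

-6/11


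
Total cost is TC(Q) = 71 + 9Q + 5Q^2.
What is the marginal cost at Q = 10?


MC = dTC/dQ = 9 + 2*5*Q
At Q = 10:
MC = 9 + 10*10
MC = 9 + 100 = 109

109


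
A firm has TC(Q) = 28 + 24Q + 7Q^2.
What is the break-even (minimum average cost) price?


AC(Q) = 28/Q + 24 + 7Q
To minimize: dAC/dQ = -28/Q^2 + 7 = 0
Q^2 = 28/7 = 4
Q* = 2
Min AC = 28/2 + 24 + 7*2
Min AC = 14 + 24 + 14 = 52

52


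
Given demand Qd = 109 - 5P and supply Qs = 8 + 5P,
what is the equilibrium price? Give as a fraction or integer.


At equilibrium, Qd = Qs.
109 - 5P = 8 + 5P
109 - 8 = 5P + 5P
101 = 10P
P* = 101/10 = 101/10

101/10


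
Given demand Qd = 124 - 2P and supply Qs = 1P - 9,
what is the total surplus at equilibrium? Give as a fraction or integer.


Find equilibrium: 124 - 2P = 1P - 9
124 + 9 = 3P
P* = 133/3 = 133/3
Q* = 1*133/3 - 9 = 106/3
Inverse demand: P = 62 - Q/2, so P_max = 62
Inverse supply: P = 9 + Q/1, so P_min = 9
CS = (1/2) * 106/3 * (62 - 133/3) = 2809/9
PS = (1/2) * 106/3 * (133/3 - 9) = 5618/9
TS = CS + PS = 2809/9 + 5618/9 = 2809/3

2809/3


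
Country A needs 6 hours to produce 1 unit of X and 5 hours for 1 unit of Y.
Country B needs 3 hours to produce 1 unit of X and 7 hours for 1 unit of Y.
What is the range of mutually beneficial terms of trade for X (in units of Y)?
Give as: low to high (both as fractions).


Opportunity cost of X for Country A = hours_X / hours_Y = 6/5 = 6/5 units of Y
Opportunity cost of X for Country B = hours_X / hours_Y = 3/7 = 3/7 units of Y
Terms of trade must be between the two opportunity costs.
Range: 3/7 to 6/5

3/7 to 6/5


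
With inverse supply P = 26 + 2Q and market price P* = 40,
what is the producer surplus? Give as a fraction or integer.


Minimum supply price (at Q=0): P_min = 26
Quantity supplied at P* = 40:
Q* = (40 - 26)/2 = 7
PS = (1/2) * Q* * (P* - P_min)
PS = (1/2) * 7 * (40 - 26)
PS = (1/2) * 7 * 14 = 49

49


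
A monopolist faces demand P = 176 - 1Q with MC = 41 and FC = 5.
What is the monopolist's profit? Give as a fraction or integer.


MR = MC: 176 - 2Q = 41
Q* = 135/2
P* = 176 - 1*135/2 = 217/2
Profit = (P* - MC)*Q* - FC
= (217/2 - 41)*135/2 - 5
= 135/2*135/2 - 5
= 18225/4 - 5 = 18205/4

18205/4


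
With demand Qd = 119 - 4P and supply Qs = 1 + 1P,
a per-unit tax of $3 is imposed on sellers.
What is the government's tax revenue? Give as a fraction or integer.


With tax on sellers, new supply: Qs' = 1 + 1(P - 3)
= 1P - 2
New equilibrium quantity:
Q_new = 111/5
Tax revenue = tax * Q_new = 3 * 111/5 = 333/5

333/5


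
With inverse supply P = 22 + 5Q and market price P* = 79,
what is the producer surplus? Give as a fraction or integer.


Minimum supply price (at Q=0): P_min = 22
Quantity supplied at P* = 79:
Q* = (79 - 22)/5 = 57/5
PS = (1/2) * Q* * (P* - P_min)
PS = (1/2) * 57/5 * (79 - 22)
PS = (1/2) * 57/5 * 57 = 3249/10

3249/10


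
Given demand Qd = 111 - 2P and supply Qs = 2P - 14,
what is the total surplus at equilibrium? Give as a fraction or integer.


Find equilibrium: 111 - 2P = 2P - 14
111 + 14 = 4P
P* = 125/4 = 125/4
Q* = 2*125/4 - 14 = 97/2
Inverse demand: P = 111/2 - Q/2, so P_max = 111/2
Inverse supply: P = 7 + Q/2, so P_min = 7
CS = (1/2) * 97/2 * (111/2 - 125/4) = 9409/16
PS = (1/2) * 97/2 * (125/4 - 7) = 9409/16
TS = CS + PS = 9409/16 + 9409/16 = 9409/8

9409/8


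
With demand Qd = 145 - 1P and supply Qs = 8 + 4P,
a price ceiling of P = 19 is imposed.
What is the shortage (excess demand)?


At P = 19:
Qd = 145 - 1*19 = 126
Qs = 8 + 4*19 = 84
Shortage = Qd - Qs = 126 - 84 = 42

42


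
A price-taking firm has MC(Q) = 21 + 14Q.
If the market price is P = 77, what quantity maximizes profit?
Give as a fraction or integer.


In perfect competition, profit is maximized where P = MC.
77 = 21 + 14Q
56 = 14Q
Q* = 56/14 = 4

4


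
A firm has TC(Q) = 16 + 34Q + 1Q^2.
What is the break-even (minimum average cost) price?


AC(Q) = 16/Q + 34 + 1Q
To minimize: dAC/dQ = -16/Q^2 + 1 = 0
Q^2 = 16/1 = 16
Q* = 4
Min AC = 16/4 + 34 + 1*4
Min AC = 4 + 34 + 4 = 42

42


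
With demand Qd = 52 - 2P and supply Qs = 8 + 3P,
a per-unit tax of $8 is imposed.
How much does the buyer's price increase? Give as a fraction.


With a per-unit tax, the buyer's price increase depends on relative slopes.
Supply slope: d = 3, Demand slope: b = 2
Buyer's price increase = d * tax / (b + d)
= 3 * 8 / (2 + 3)
= 24 / 5 = 24/5

24/5


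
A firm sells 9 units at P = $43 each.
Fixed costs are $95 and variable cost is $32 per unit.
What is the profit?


Total Revenue = P * Q = 43 * 9 = $387
Total Cost = FC + VC*Q = 95 + 32*9 = $383
Profit = TR - TC = 387 - 383 = $4

$4


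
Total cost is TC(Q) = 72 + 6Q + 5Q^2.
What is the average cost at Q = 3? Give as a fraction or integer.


TC(3) = 72 + 6*3 + 5*3^2
TC(3) = 72 + 18 + 45 = 135
AC = TC/Q = 135/3 = 45

45


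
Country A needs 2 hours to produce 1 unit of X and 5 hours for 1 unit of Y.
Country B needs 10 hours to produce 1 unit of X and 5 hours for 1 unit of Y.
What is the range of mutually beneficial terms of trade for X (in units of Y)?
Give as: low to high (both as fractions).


Opportunity cost of X for Country A = hours_X / hours_Y = 2/5 = 2/5 units of Y
Opportunity cost of X for Country B = hours_X / hours_Y = 10/5 = 2 units of Y
Terms of trade must be between the two opportunity costs.
Range: 2/5 to 2

2/5 to 2


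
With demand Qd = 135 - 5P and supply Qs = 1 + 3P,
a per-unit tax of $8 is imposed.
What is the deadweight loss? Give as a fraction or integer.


Pre-tax equilibrium quantity: Q* = 205/4
Post-tax equilibrium quantity: Q_tax = 145/4
Reduction in quantity: Q* - Q_tax = 15
DWL = (1/2) * tax * (Q* - Q_tax)
DWL = (1/2) * 8 * 15 = 60

60


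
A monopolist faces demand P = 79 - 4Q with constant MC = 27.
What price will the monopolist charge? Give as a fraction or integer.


MR = 79 - 8Q
Set MR = MC: 79 - 8Q = 27
Q* = 13/2
Substitute into demand:
P* = 79 - 4*13/2 = 53

53


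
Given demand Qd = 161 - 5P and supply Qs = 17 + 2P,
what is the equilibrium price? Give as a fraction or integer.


At equilibrium, Qd = Qs.
161 - 5P = 17 + 2P
161 - 17 = 5P + 2P
144 = 7P
P* = 144/7 = 144/7

144/7


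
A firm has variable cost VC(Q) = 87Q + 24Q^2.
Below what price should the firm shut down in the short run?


AVC(Q) = VC(Q)/Q = 87 + 24Q
AVC is increasing in Q, so minimum AVC is at Q -> 0+.
Min AVC = 87
The firm should shut down if P < 87.

87


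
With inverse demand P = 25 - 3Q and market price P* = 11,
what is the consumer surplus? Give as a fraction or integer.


Maximum willingness to pay (at Q=0): P_max = 25
Quantity demanded at P* = 11:
Q* = (25 - 11)/3 = 14/3
CS = (1/2) * Q* * (P_max - P*)
CS = (1/2) * 14/3 * (25 - 11)
CS = (1/2) * 14/3 * 14 = 98/3

98/3


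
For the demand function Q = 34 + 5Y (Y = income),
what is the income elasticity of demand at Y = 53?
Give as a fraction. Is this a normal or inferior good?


dQ/dY = 5
At Y = 53: Q = 34 + 5*53 = 299
Ey = (dQ/dY)(Y/Q) = 5 * 53 / 299 = 265/299
Since Ey > 0, this is a normal good.

265/299 (normal good)


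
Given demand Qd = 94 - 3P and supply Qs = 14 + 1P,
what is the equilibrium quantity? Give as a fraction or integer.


First find equilibrium price:
94 - 3P = 14 + 1P
P* = 80/4 = 20
Then substitute into demand:
Q* = 94 - 3 * 20 = 34

34


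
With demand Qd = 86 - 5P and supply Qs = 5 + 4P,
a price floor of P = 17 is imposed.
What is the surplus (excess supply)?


At P = 17:
Qd = 86 - 5*17 = 1
Qs = 5 + 4*17 = 73
Surplus = Qs - Qd = 73 - 1 = 72

72


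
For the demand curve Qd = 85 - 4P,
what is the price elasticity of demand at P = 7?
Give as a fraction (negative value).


dQ/dP = -4
At P = 7: Q = 85 - 4*7 = 57
E = (dQ/dP)(P/Q) = (-4)(7/57) = -28/57

-28/57


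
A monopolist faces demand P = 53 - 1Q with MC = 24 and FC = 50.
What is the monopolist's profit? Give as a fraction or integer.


MR = MC: 53 - 2Q = 24
Q* = 29/2
P* = 53 - 1*29/2 = 77/2
Profit = (P* - MC)*Q* - FC
= (77/2 - 24)*29/2 - 50
= 29/2*29/2 - 50
= 841/4 - 50 = 641/4

641/4


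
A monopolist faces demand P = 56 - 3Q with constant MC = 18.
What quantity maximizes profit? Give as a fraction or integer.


TR = P*Q = (56 - 3Q)Q = 56Q - 3Q^2
MR = dTR/dQ = 56 - 6Q
Set MR = MC:
56 - 6Q = 18
38 = 6Q
Q* = 38/6 = 19/3

19/3


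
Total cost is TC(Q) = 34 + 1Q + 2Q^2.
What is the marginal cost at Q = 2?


MC = dTC/dQ = 1 + 2*2*Q
At Q = 2:
MC = 1 + 4*2
MC = 1 + 8 = 9

9


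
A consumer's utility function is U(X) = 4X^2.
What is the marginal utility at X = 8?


MU = dU/dX = 4*2*X^(2-1)
MU = 8*X^1
At X = 8:
MU = 8 * 8^1
MU = 8 * 8 = 64

64


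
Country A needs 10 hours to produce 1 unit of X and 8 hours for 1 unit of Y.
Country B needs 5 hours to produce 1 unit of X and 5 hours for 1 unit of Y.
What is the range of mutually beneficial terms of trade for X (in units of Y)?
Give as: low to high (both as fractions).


Opportunity cost of X for Country A = hours_X / hours_Y = 10/8 = 5/4 units of Y
Opportunity cost of X for Country B = hours_X / hours_Y = 5/5 = 1 units of Y
Terms of trade must be between the two opportunity costs.
Range: 1 to 5/4

1 to 5/4


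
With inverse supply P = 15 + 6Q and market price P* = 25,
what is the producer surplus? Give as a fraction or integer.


Minimum supply price (at Q=0): P_min = 15
Quantity supplied at P* = 25:
Q* = (25 - 15)/6 = 5/3
PS = (1/2) * Q* * (P* - P_min)
PS = (1/2) * 5/3 * (25 - 15)
PS = (1/2) * 5/3 * 10 = 25/3

25/3


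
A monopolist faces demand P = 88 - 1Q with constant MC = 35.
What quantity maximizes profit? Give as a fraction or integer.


TR = P*Q = (88 - 1Q)Q = 88Q - 1Q^2
MR = dTR/dQ = 88 - 2Q
Set MR = MC:
88 - 2Q = 35
53 = 2Q
Q* = 53/2 = 53/2

53/2


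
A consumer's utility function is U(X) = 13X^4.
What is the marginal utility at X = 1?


MU = dU/dX = 13*4*X^(4-1)
MU = 52*X^3
At X = 1:
MU = 52 * 1^3
MU = 52 * 1 = 52

52


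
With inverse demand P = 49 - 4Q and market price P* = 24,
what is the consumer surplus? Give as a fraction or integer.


Maximum willingness to pay (at Q=0): P_max = 49
Quantity demanded at P* = 24:
Q* = (49 - 24)/4 = 25/4
CS = (1/2) * Q* * (P_max - P*)
CS = (1/2) * 25/4 * (49 - 24)
CS = (1/2) * 25/4 * 25 = 625/8

625/8


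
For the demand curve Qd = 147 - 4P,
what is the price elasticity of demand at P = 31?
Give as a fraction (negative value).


dQ/dP = -4
At P = 31: Q = 147 - 4*31 = 23
E = (dQ/dP)(P/Q) = (-4)(31/23) = -124/23

-124/23


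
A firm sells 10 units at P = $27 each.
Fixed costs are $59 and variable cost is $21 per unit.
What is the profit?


Total Revenue = P * Q = 27 * 10 = $270
Total Cost = FC + VC*Q = 59 + 21*10 = $269
Profit = TR - TC = 270 - 269 = $1

$1


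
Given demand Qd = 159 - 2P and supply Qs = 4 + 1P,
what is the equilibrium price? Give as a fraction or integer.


At equilibrium, Qd = Qs.
159 - 2P = 4 + 1P
159 - 4 = 2P + 1P
155 = 3P
P* = 155/3 = 155/3

155/3


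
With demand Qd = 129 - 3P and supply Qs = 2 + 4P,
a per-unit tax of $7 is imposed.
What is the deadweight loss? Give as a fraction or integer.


Pre-tax equilibrium quantity: Q* = 522/7
Post-tax equilibrium quantity: Q_tax = 438/7
Reduction in quantity: Q* - Q_tax = 12
DWL = (1/2) * tax * (Q* - Q_tax)
DWL = (1/2) * 7 * 12 = 42

42


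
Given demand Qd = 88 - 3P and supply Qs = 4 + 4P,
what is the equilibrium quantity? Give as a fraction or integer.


First find equilibrium price:
88 - 3P = 4 + 4P
P* = 84/7 = 12
Then substitute into demand:
Q* = 88 - 3 * 12 = 52

52


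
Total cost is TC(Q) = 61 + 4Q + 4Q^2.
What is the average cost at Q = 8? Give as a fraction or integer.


TC(8) = 61 + 4*8 + 4*8^2
TC(8) = 61 + 32 + 256 = 349
AC = TC/Q = 349/8 = 349/8

349/8


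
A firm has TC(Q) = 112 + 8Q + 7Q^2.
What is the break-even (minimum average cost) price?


AC(Q) = 112/Q + 8 + 7Q
To minimize: dAC/dQ = -112/Q^2 + 7 = 0
Q^2 = 112/7 = 16
Q* = 4
Min AC = 112/4 + 8 + 7*4
Min AC = 28 + 8 + 28 = 64

64


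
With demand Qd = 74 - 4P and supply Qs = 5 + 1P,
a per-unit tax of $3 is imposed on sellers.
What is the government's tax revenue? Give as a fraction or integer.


With tax on sellers, new supply: Qs' = 5 + 1(P - 3)
= 2 + 1P
New equilibrium quantity:
Q_new = 82/5
Tax revenue = tax * Q_new = 3 * 82/5 = 246/5

246/5


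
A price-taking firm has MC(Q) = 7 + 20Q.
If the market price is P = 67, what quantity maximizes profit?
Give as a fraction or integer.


In perfect competition, profit is maximized where P = MC.
67 = 7 + 20Q
60 = 20Q
Q* = 60/20 = 3

3


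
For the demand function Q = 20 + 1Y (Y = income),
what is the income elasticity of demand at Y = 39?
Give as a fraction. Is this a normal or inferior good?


dQ/dY = 1
At Y = 39: Q = 20 + 1*39 = 59
Ey = (dQ/dY)(Y/Q) = 1 * 39 / 59 = 39/59
Since Ey > 0, this is a normal good.

39/59 (normal good)


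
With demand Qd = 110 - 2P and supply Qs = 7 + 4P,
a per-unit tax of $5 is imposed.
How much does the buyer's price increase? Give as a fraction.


With a per-unit tax, the buyer's price increase depends on relative slopes.
Supply slope: d = 4, Demand slope: b = 2
Buyer's price increase = d * tax / (b + d)
= 4 * 5 / (2 + 4)
= 20 / 6 = 10/3

10/3


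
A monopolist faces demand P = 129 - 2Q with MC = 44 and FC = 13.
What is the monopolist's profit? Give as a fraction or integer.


MR = MC: 129 - 4Q = 44
Q* = 85/4
P* = 129 - 2*85/4 = 173/2
Profit = (P* - MC)*Q* - FC
= (173/2 - 44)*85/4 - 13
= 85/2*85/4 - 13
= 7225/8 - 13 = 7121/8

7121/8


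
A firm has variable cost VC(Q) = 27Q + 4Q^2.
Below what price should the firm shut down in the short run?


AVC(Q) = VC(Q)/Q = 27 + 4Q
AVC is increasing in Q, so minimum AVC is at Q -> 0+.
Min AVC = 27
The firm should shut down if P < 27.

27


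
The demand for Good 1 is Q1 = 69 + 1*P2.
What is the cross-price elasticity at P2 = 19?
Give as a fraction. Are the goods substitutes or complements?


dQ1/dP2 = 1
At P2 = 19: Q1 = 69 + 1*19 = 88
Exy = (dQ1/dP2)(P2/Q1) = 1 * 19 / 88 = 19/88
Since Exy > 0, the goods are substitutes.

19/88 (substitutes)


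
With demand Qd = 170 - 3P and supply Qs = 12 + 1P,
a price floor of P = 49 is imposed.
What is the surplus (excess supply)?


At P = 49:
Qd = 170 - 3*49 = 23
Qs = 12 + 1*49 = 61
Surplus = Qs - Qd = 61 - 23 = 38

38


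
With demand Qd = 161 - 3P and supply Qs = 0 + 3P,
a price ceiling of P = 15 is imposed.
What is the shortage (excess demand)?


At P = 15:
Qd = 161 - 3*15 = 116
Qs = 0 + 3*15 = 45
Shortage = Qd - Qs = 116 - 45 = 71

71


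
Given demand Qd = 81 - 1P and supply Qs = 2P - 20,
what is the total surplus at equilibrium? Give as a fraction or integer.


Find equilibrium: 81 - 1P = 2P - 20
81 + 20 = 3P
P* = 101/3 = 101/3
Q* = 2*101/3 - 20 = 142/3
Inverse demand: P = 81 - Q/1, so P_max = 81
Inverse supply: P = 10 + Q/2, so P_min = 10
CS = (1/2) * 142/3 * (81 - 101/3) = 10082/9
PS = (1/2) * 142/3 * (101/3 - 10) = 5041/9
TS = CS + PS = 10082/9 + 5041/9 = 5041/3

5041/3


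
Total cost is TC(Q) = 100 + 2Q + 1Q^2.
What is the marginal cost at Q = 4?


MC = dTC/dQ = 2 + 2*1*Q
At Q = 4:
MC = 2 + 2*4
MC = 2 + 8 = 10

10


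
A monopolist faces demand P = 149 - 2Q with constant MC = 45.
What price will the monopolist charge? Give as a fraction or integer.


MR = 149 - 4Q
Set MR = MC: 149 - 4Q = 45
Q* = 26
Substitute into demand:
P* = 149 - 2*26 = 97

97


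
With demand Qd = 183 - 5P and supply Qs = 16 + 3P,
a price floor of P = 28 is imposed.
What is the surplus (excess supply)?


At P = 28:
Qd = 183 - 5*28 = 43
Qs = 16 + 3*28 = 100
Surplus = Qs - Qd = 100 - 43 = 57

57


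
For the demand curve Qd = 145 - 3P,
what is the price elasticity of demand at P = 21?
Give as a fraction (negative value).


dQ/dP = -3
At P = 21: Q = 145 - 3*21 = 82
E = (dQ/dP)(P/Q) = (-3)(21/82) = -63/82

-63/82


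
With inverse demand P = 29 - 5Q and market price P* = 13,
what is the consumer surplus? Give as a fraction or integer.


Maximum willingness to pay (at Q=0): P_max = 29
Quantity demanded at P* = 13:
Q* = (29 - 13)/5 = 16/5
CS = (1/2) * Q* * (P_max - P*)
CS = (1/2) * 16/5 * (29 - 13)
CS = (1/2) * 16/5 * 16 = 128/5

128/5


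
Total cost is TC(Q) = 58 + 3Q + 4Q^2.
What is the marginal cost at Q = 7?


MC = dTC/dQ = 3 + 2*4*Q
At Q = 7:
MC = 3 + 8*7
MC = 3 + 56 = 59

59


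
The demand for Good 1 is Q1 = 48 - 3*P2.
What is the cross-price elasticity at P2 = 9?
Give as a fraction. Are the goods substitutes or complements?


dQ1/dP2 = -3
At P2 = 9: Q1 = 48 - 3*9 = 21
Exy = (dQ1/dP2)(P2/Q1) = -3 * 9 / 21 = -9/7
Since Exy < 0, the goods are complements.

-9/7 (complements)


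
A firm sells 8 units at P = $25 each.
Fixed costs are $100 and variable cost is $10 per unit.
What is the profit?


Total Revenue = P * Q = 25 * 8 = $200
Total Cost = FC + VC*Q = 100 + 10*8 = $180
Profit = TR - TC = 200 - 180 = $20

$20


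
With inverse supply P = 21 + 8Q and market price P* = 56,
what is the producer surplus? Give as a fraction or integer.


Minimum supply price (at Q=0): P_min = 21
Quantity supplied at P* = 56:
Q* = (56 - 21)/8 = 35/8
PS = (1/2) * Q* * (P* - P_min)
PS = (1/2) * 35/8 * (56 - 21)
PS = (1/2) * 35/8 * 35 = 1225/16

1225/16


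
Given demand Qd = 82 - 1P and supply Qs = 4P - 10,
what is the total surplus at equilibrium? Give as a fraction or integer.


Find equilibrium: 82 - 1P = 4P - 10
82 + 10 = 5P
P* = 92/5 = 92/5
Q* = 4*92/5 - 10 = 318/5
Inverse demand: P = 82 - Q/1, so P_max = 82
Inverse supply: P = 5/2 + Q/4, so P_min = 5/2
CS = (1/2) * 318/5 * (82 - 92/5) = 50562/25
PS = (1/2) * 318/5 * (92/5 - 5/2) = 25281/50
TS = CS + PS = 50562/25 + 25281/50 = 25281/10

25281/10


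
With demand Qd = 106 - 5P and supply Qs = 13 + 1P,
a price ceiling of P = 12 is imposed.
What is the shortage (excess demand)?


At P = 12:
Qd = 106 - 5*12 = 46
Qs = 13 + 1*12 = 25
Shortage = Qd - Qs = 46 - 25 = 21

21


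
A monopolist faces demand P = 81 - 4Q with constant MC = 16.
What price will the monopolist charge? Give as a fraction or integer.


MR = 81 - 8Q
Set MR = MC: 81 - 8Q = 16
Q* = 65/8
Substitute into demand:
P* = 81 - 4*65/8 = 97/2

97/2


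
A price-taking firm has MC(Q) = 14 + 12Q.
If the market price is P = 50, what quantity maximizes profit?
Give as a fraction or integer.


In perfect competition, profit is maximized where P = MC.
50 = 14 + 12Q
36 = 12Q
Q* = 36/12 = 3

3


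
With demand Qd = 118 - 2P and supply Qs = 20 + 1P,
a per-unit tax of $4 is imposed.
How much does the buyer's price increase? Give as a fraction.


With a per-unit tax, the buyer's price increase depends on relative slopes.
Supply slope: d = 1, Demand slope: b = 2
Buyer's price increase = d * tax / (b + d)
= 1 * 4 / (2 + 1)
= 4 / 3 = 4/3

4/3


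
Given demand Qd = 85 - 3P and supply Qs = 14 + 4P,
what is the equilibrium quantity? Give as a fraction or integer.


First find equilibrium price:
85 - 3P = 14 + 4P
P* = 71/7 = 71/7
Then substitute into demand:
Q* = 85 - 3 * 71/7 = 382/7

382/7


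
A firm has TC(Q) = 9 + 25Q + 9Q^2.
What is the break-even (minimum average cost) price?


AC(Q) = 9/Q + 25 + 9Q
To minimize: dAC/dQ = -9/Q^2 + 9 = 0
Q^2 = 9/9 = 1
Q* = 1
Min AC = 9/1 + 25 + 9*1
Min AC = 9 + 25 + 9 = 43

43


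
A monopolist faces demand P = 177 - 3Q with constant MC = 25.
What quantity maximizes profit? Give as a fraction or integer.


TR = P*Q = (177 - 3Q)Q = 177Q - 3Q^2
MR = dTR/dQ = 177 - 6Q
Set MR = MC:
177 - 6Q = 25
152 = 6Q
Q* = 152/6 = 76/3

76/3


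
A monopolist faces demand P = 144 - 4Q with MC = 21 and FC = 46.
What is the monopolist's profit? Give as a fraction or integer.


MR = MC: 144 - 8Q = 21
Q* = 123/8
P* = 144 - 4*123/8 = 165/2
Profit = (P* - MC)*Q* - FC
= (165/2 - 21)*123/8 - 46
= 123/2*123/8 - 46
= 15129/16 - 46 = 14393/16

14393/16


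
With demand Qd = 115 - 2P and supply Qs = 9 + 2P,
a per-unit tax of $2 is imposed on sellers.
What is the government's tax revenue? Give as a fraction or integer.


With tax on sellers, new supply: Qs' = 9 + 2(P - 2)
= 5 + 2P
New equilibrium quantity:
Q_new = 60
Tax revenue = tax * Q_new = 2 * 60 = 120

120


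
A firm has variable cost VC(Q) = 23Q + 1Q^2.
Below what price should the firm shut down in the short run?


AVC(Q) = VC(Q)/Q = 23 + 1Q
AVC is increasing in Q, so minimum AVC is at Q -> 0+.
Min AVC = 23
The firm should shut down if P < 23.

23


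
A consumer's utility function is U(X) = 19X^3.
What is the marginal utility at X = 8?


MU = dU/dX = 19*3*X^(3-1)
MU = 57*X^2
At X = 8:
MU = 57 * 8^2
MU = 57 * 64 = 3648

3648


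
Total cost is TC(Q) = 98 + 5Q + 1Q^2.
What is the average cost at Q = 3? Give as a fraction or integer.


TC(3) = 98 + 5*3 + 1*3^2
TC(3) = 98 + 15 + 9 = 122
AC = TC/Q = 122/3 = 122/3

122/3


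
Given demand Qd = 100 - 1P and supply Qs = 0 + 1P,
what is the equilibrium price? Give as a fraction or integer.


At equilibrium, Qd = Qs.
100 - 1P = 0 + 1P
100 - 0 = 1P + 1P
100 = 2P
P* = 100/2 = 50

50


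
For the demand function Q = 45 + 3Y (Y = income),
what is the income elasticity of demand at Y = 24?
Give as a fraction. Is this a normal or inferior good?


dQ/dY = 3
At Y = 24: Q = 45 + 3*24 = 117
Ey = (dQ/dY)(Y/Q) = 3 * 24 / 117 = 8/13
Since Ey > 0, this is a normal good.

8/13 (normal good)
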